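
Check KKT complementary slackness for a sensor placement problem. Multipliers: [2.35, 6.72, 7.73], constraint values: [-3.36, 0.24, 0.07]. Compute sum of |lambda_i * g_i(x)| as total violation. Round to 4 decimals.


KKT complementary slackness check:
lambda_1 * g_1 = 2.35 * -3.36 = -7.896
lambda_2 * g_2 = 6.72 * 0.24 = 1.6128
lambda_3 * g_3 = 7.73 * 0.07 = 0.5411
Total violation = 7.896 + 1.6128 + 0.5411 = 10.0499


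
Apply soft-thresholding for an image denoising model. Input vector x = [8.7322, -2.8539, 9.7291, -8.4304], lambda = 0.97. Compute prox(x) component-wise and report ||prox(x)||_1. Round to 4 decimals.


Soft-thresholding with lambda = 0.97:
prox(8.7322) = sign(8.7322)*max(|8.7322| - 0.97, 0) = 7.7622
prox(-2.8539) = sign(-2.8539)*max(|-2.8539| - 0.97, 0) = -1.8839
prox(9.7291) = sign(9.7291)*max(|9.7291| - 0.97, 0) = 8.7591
prox(-8.4304) = sign(-8.4304)*max(|-8.4304| - 0.97, 0) = -7.4604
prox(x) = [7.7622, -1.8839, 8.7591, -7.4604]
||prox(x)||_1 = 7.7622 + 1.8839 + 8.7591 + 7.4604 = 25.8656


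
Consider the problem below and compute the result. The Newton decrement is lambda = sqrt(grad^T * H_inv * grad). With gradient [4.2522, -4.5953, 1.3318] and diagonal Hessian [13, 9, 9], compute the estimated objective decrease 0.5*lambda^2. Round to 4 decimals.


Step 1: H is diagonal, so H^(-1) * g = [0.3271, -0.5106, 0.148].
Step 2: g^T H^(-1) g = sum_i g_i^2 / H_ii
  = (4.2522)^2/13 + (-4.5953)^2/9 + (1.3318)^2/9
  = 1.3909 + 2.3463 + 0.1971 = 3.9342
Step 3: Objective decrease = 0.5 * g^T H^(-1) g = 1.9671


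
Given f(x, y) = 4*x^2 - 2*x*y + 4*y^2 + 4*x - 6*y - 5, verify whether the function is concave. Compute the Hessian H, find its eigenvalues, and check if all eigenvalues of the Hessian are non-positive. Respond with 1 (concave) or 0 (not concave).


The Hessian of f(x,y) = 4*x^2 - 2*x*y + 4*y^2 + 4*x - 6*y - 5 is:
H = [[8, -2], [-2, 8]]
Trace = 8 + 8 = 16
Determinant = 8*8 - (-2)^2 = 60
Discriminant = (16)^2 - 4*60 = 16.0
Eigenvalues: lambda_1 = 6.0, lambda_2 = 10.0
The function is not concave.

0


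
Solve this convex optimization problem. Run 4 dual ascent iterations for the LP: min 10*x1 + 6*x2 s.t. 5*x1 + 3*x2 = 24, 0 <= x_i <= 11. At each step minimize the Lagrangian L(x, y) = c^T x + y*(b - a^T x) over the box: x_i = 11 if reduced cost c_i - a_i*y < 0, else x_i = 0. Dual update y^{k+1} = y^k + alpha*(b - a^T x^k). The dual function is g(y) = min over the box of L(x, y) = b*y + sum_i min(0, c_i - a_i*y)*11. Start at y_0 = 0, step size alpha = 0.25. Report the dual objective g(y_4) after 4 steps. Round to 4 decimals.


Dual ascent for LP: min 10*x1 + 6*x2, 5*x1 + 3*x2 = 24, 0 <= x_i <= 11
Step 1: y^k = 0.0, reduced costs: (10.0, 6.0)
  x^k = (0.0, 0.0), subgradient = b - a^T x = 24.0
  y^{k+1} = 0.0 + 0.25*24.0 = 6.0
Step 2: y^k = 6.0, reduced costs: (-20.0, -12.0)
  x^k = (11.0, 11.0), subgradient = b - a^T x = -64.0
  y^{k+1} = 6.0 + 0.25*-64.0 = -10.0
Step 3: y^k = -10.0, reduced costs: (60.0, 36.0)
  x^k = (0.0, 0.0), subgradient = b - a^T x = 24.0
  y^{k+1} = -10.0 + 0.25*24.0 = -4.0
Step 4: y^k = -4.0, reduced costs: (30.0, 18.0)
  x^k = (0.0, 0.0), subgradient = b - a^T x = 24.0
  y^{k+1} = -4.0 + 0.25*24.0 = 2.0
Dual objective at y_4 = 2.0: reduced costs (0.0, 0.0), box minimizer x = (0.0, 0.0)
g(y_4) = b*y + (c1 - a1*y)*x1 + (c2 - a2*y)*x2 = 24*2.0 + 0.0*0.0 + 0.0*0.0 = 48.0 + 0.0 + 0.0 = 48.0


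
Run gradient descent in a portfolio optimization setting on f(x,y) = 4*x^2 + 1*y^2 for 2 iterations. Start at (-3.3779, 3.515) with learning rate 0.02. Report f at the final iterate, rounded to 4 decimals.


Gradient descent on f(x,y) = 4*x^2 + 1*y^2.
Starting point: (-3.3779, 3.515), alpha = 0.02
Step 1: grad_x = 2*4*-3.3779 = -27.0232, grad_y = 2*1*3.515 = 7.03
  x_1 = -3.3779 - 0.02*-27.0232 = -2.8374
  y_1 = 3.515 - 0.02*7.03 = 3.3744
Step 2: grad_x = 2*4*-2.8374 = -22.6995, grad_y = 2*1*3.3744 = 6.7488
  x_2 = -2.8374 - 0.02*-22.6995 = -2.3834
  y_2 = 3.3744 - 0.02*6.7488 = 3.2394
f(-2.3834, 3.2394) = 4*(-2.3834)^2 + 1*3.2394^2 = 33.2171


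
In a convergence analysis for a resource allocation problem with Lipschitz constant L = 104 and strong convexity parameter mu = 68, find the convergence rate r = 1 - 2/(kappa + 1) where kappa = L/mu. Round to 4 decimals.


Step 1: Compute the condition number.
kappa = L/mu = 104/68 = 1.5294
Step 2: Compute the convergence rate.
r = 1 - 2/(kappa + 1) = 1 - 2*mu/(L + mu) = (L - mu)/(L + mu) = 36/172 = 0.2093


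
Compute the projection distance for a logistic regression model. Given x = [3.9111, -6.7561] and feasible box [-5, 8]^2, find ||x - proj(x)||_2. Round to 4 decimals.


Project each component onto [-5, 8].
clip(3.9111) = 3.9111, clip(-6.7561) = -5.0
Projection = [3.9111, -5.0]
Squared diffs: [0.0, 3.0839]
Distance = sqrt(3.0839) = 1.7561


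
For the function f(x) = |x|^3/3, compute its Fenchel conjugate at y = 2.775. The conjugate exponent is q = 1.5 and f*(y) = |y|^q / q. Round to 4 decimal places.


The conjugate exponent q satisfies 1/p + 1/q = 1.
p = 3, so q = 3/(3 - 1) = 1.5
|y|^q = 2.775^1.5 = 4.6227
f*(2.775) = 4.6227 / 1.5 = 3.0818


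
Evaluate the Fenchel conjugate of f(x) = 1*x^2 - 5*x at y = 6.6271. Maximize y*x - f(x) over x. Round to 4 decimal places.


f*(y) = sup_x {y*x - a*x^2 - b*x} = sup_x {(y-b)*x - a*x^2}
FOC: (y - b) - 2a*x = 0 => x* = (y - b)/(2a)
x* = (6.6271 + 5)/(2*1) = 5.8136
f*(6.6271) = (y-b)^2/(4a) = (6.6271 + 5)^2/(4*1)
= 135.1895/4 = 33.7974


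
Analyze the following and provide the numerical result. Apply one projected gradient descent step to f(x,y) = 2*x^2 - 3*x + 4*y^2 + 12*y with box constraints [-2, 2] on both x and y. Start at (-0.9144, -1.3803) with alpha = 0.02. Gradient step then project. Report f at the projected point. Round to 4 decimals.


Step 1: Compute gradient at (-0.9144, -1.3803).
grad_x = 2*2*-0.9144 - 3 = -6.6576
grad_y = 2*4*-1.3803 + 12 = 0.9576
Step 2: Gradient step.
x_raw = -0.9144 - 0.02*-6.6576 = -0.7812
y_raw = -1.3803 - 0.02*0.9576 = -1.3995
Step 3: Project onto [-2, 2].
x_proj = clip(-0.7812) = -0.7812
y_proj = clip(-1.3995) = -1.3995
Step 4: Evaluate f.
f(-0.7812, -1.3995) = -5.3951


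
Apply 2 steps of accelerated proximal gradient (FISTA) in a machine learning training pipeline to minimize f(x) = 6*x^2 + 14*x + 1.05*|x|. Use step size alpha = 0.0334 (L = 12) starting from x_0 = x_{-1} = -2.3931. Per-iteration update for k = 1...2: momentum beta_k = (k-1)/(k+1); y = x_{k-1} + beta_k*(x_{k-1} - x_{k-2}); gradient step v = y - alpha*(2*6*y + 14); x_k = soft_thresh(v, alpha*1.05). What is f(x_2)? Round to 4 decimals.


FISTA on f(x) = 6*x^2 + 14*x + 1.05*|x|
L = 12, alpha = 0.0334
Iteration 1: beta = 0.0, y = -2.3931 + 0.0*(-2.3931 + 2.3931) = -2.3931
  grad(y) = -14.7172, v = y - alpha*grad = -1.9015
  prox(v) = soft_thresh(-1.9015, 0.0351) = -1.8665
Iteration 2: beta = 0.3333, y = -1.8665 + 0.3333*(-1.8665 + 2.3931) = -1.6909
  grad(y) = -6.2912, v = y - alpha*grad = -1.4808
  prox(v) = soft_thresh(-1.4808, 0.0351) = -1.4457
f(x_2) = 6*(-1.4457)^2 + 14*(-1.4457) + 1.05*|-1.4457| = -6.1814


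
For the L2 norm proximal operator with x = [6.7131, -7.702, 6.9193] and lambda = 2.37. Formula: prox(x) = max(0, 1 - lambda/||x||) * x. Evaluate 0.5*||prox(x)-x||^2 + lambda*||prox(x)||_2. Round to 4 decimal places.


Step 1: Compute ||x||.
||x|| = 12.3395
Step 2: Compute scaling factor.
scale = max(0, 1 - 2.37/12.3395) = 0.8079
Step 3: prox(x) = [5.4237, -6.2227, 5.5903]
||prox(x)|| = 9.9695
Step 4: Proximal objective.
0.5*||prox-x||^2 = 2.8085
lambda*||prox|| = 23.6277
Total = 26.4362


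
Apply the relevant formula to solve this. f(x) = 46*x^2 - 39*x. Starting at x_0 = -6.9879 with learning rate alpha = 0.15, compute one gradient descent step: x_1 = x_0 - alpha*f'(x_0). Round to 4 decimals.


We compute the gradient at x_0 and apply the update.
f'(x) = 92*x - 39
f'(-6.9879) = 92*-6.9879 - 39 = -681.8868
x_1 = -6.9879 - 0.15*-681.8868 = 95.2951


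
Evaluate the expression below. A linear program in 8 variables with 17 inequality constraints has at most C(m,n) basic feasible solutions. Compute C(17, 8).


Each vertex corresponds to some choice of n active constraints out of m, so the number of vertices is at most C(m, n) = m! / (n!(m-n)!).
m = 17, n = 8
Numerator: 17 * 16 * 15 * 14 * 13 * 12 * 11 * 10
Denominator: 8! = 40320
C(17, 8) = 24310


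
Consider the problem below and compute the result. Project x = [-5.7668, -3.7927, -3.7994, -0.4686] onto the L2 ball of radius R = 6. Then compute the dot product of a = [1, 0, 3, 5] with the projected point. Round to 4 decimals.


Step 1: Compute ||x|| (intermediates to 6 decimals).
||x|| = sqrt((-5.7668)^2 + (-3.7927)^2 + (-3.7994)^2 + (-0.4686)^2) = 7.892755
Step 2: Project.
Since ||x|| > R, scale = R/||x|| = 6/7.892755 = 0.760191, proj(x) = scale * x
proj(x) = [-4.383869, -2.883176, -2.88827, -0.356226]
Step 3: Dot product.
a^T * proj(x) = 1*(-4.383869) + 0*(-2.883176) + 3*(-2.88827) + 5*(-0.356226) = -14.8298


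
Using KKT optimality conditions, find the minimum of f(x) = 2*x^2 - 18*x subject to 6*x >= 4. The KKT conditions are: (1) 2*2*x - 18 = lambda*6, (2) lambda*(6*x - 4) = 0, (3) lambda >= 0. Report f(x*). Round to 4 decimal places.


Step 1: Try lambda = 0 (constraint inactive).
Stationarity: 2*2*x - 18 = 0
x* = 18/(2*2) = 4.5
Check constraint: 6*4.5 = 27.0 >= 4 -- satisfied.
Step 2: Compute optimal value.
f(x*) = 2*4.5^2 - 18*4.5 = -40.5


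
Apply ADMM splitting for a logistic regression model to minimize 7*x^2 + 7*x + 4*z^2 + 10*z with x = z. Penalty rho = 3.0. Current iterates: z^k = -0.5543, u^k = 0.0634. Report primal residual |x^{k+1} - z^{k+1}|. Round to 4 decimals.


ADMM iteration with rho = 3.0, z^k = -0.5543, u^k = 0.0634
Step 1: x-update.
Minimize 7*x^2 + 7*x + (3.0/2)*(x + 0.5543 + 0.0634)^2
FOC: (2*7 + 3.0)*x = -7 + 3.0*(-0.5543 - 0.0634)
x^{k+1} = -0.5208
Step 2: z-update.
Minimize 4*z^2 + 10*z + (3.0/2)*(-0.5208 - z + 0.0634)^2
FOC: (2*4 + 3.0)*z = -10 + 3.0*(-0.5208 + 0.0634)
z^{k+1} = -1.0338
Step 3: u-update.
u^{k+1} = 0.0634 - 0.5208 + 1.0338 = 0.5765
Step 4: Primal residual = |-0.5208 + 1.0338| = 0.5131


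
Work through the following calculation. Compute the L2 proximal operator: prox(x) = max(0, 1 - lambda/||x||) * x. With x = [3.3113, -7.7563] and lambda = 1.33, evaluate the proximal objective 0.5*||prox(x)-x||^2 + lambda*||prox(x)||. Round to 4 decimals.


Step 1: Compute ||x||.
||x|| = 8.4336
Step 2: Compute scaling factor.
scale = max(0, 1 - 1.33/8.4336) = 0.8423
Step 3: prox(x) = [2.7891, -6.5331]
||prox(x)|| = 7.1036
Step 4: Proximal objective.
0.5*||prox-x||^2 = 0.8845
lambda*||prox|| = 9.4478
Total = 10.3322


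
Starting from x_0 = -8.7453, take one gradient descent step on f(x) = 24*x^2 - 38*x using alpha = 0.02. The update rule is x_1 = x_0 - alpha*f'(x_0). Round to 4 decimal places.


We compute the gradient at x_0 and apply the update.
f'(x) = 48*x - 38
f'(-8.7453) = 48*-8.7453 - 38 = -457.7744
x_1 = -8.7453 - 0.02*-457.7744 = 0.4102


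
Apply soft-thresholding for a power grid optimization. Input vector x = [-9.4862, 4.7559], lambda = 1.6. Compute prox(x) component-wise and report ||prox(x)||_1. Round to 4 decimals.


Soft-thresholding with lambda = 1.6:
prox(-9.4862) = sign(-9.4862)*max(|-9.4862| - 1.6, 0) = -7.8862
prox(4.7559) = sign(4.7559)*max(|4.7559| - 1.6, 0) = 3.1559
prox(x) = [-7.8862, 3.1559]
||prox(x)||_1 = 7.8862 + 3.1559 = 11.0421


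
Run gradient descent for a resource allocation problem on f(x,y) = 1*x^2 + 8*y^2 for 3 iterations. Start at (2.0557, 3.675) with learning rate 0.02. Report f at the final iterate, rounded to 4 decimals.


Gradient descent on f(x,y) = 1*x^2 + 8*y^2.
Starting point: (2.0557, 3.675), alpha = 0.02
Step 1: grad_x = 2*1*2.0557 = 4.1114, grad_y = 2*8*3.675 = 58.8
  x_1 = 2.0557 - 0.02*4.1114 = 1.9735
  y_1 = 3.675 - 0.02*58.8 = 2.499
Step 2: grad_x = 2*1*1.9735 = 3.9469, grad_y = 2*8*2.499 = 39.984
  x_2 = 1.9735 - 0.02*3.9469 = 1.8945
  y_2 = 2.499 - 0.02*39.984 = 1.6993
Step 3: grad_x = 2*1*1.8945 = 3.7891, grad_y = 2*8*1.6993 = 27.1891
  x_3 = 1.8945 - 0.02*3.7891 = 1.8188
  y_3 = 1.6993 - 0.02*27.1891 = 1.1555
f(1.8188, 1.1555) = 1*1.8188^2 + 8*1.1555^2 = 13.99


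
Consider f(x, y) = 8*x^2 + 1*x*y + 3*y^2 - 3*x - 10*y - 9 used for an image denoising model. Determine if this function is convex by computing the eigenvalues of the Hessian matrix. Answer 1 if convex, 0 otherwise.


The Hessian of f(x,y) = 8*x^2 + 1*x*y + 3*y^2 - 3*x - 10*y - 9 is:
H = [[16, 1], [1, 6]]
Trace = 16 + 6 = 22
Determinant = 16*6 - (1)^2 = 95
Discriminant = (22)^2 - 4*95 = 104.0
Eigenvalues: lambda_1 = 5.901, lambda_2 = 16.099
The function is convex.

1


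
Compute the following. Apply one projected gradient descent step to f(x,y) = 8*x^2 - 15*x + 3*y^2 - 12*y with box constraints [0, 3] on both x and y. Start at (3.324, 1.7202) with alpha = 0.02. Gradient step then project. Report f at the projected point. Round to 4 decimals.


Step 1: Compute gradient at (3.324, 1.7202).
grad_x = 2*8*3.324 - 15 = 38.184
grad_y = 2*3*1.7202 - 12 = -1.6788
Step 2: Gradient step.
x_raw = 3.324 - 0.02*38.184 = 2.5603
y_raw = 1.7202 - 0.02*-1.6788 = 1.7538
Step 3: Project onto [0, 3].
x_proj = clip(2.5603) = 2.5603
y_proj = clip(1.7538) = 1.7538
Step 4: Evaluate f.
f(2.5603, 1.7538) = 2.219


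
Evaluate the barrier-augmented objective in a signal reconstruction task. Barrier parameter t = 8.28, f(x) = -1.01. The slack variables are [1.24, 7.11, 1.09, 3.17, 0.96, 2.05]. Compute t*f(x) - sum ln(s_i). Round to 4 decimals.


Step 1: Compute log-barrier.
ln values: [0.2151, 1.9615, 0.0862, 1.1537, -0.0408, 0.7178]
phi = -(0.2151 + 1.9615 + 0.0862 + 1.1537 - 0.0408 + 0.7178) = -4.0935
Step 2: Compute augmented objective.
t*f(x) = 8.28*-1.01 = -8.3628
Total = -8.3628 - 4.0935 = -12.4563


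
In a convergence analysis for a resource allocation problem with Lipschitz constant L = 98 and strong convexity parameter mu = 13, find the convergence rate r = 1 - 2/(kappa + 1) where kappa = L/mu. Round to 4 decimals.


Step 1: Compute the condition number.
kappa = L/mu = 98/13 = 7.5385
Step 2: Compute the convergence rate.
r = 1 - 2/(kappa + 1) = 1 - 2*mu/(L + mu) = (L - mu)/(L + mu) = 85/111 = 0.7658


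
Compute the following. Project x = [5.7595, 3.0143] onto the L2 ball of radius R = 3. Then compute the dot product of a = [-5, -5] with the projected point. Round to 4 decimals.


Step 1: Compute ||x|| (intermediates to 6 decimals).
||x|| = sqrt(5.7595^2 + 3.0143^2) = 6.500603
Step 2: Project.
Since ||x|| > R, scale = R/||x|| = 3/6.500603 = 0.461496, proj(x) = scale * x
proj(x) = [2.657986, 1.391087]
Step 3: Dot product.
a^T * proj(x) = -5*2.657986 - 5*1.391087 = -20.2454


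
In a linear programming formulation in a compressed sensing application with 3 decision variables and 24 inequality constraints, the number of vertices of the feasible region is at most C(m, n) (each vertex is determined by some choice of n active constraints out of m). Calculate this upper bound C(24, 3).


Each vertex corresponds to some choice of n active constraints out of m, so the number of vertices is at most C(m, n) = m! / (n!(m-n)!).
m = 24, n = 3
Numerator: 24 * 23 * 22
Denominator: 3! = 6
C(24, 3) = 2024


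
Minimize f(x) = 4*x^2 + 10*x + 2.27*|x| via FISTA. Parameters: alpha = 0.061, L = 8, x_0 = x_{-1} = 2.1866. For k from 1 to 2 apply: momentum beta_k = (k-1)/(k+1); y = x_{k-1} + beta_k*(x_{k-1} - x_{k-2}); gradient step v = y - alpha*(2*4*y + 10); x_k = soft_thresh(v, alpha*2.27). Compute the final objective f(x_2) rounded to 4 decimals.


FISTA on f(x) = 4*x^2 + 10*x + 2.27*|x|
L = 8, alpha = 0.061
Iteration 1: beta = 0.0, y = 2.1866 + 0.0*(2.1866 - 2.1866) = 2.1866
  grad(y) = 27.4928, v = y - alpha*grad = 0.5095
  prox(v) = soft_thresh(0.5095, 0.1385) = 0.3711
Iteration 2: beta = 0.3333, y = 0.3711 + 0.3333*(0.3711 - 2.1866) = -0.2341
  grad(y) = 8.1271, v = y - alpha*grad = -0.7299
  prox(v) = soft_thresh(-0.7299, 0.1385) = -0.5914
f(x_2) = 4*(-0.5914)^2 + 10*(-0.5914) + 2.27*|-0.5914| = -3.1725


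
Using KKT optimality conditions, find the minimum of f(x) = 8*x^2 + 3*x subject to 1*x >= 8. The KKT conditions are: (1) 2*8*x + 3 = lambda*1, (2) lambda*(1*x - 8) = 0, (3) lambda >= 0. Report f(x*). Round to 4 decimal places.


Step 1: Try lambda = 0 (constraint inactive).
x_unc = -3/(2*8) = -0.1875
Check: 1*-0.1875 = -0.1875 < 8 -- violated!
Step 2: Constraint must be active: 1*x = 8
x* = 8/1 = 8.0
lambda = (2*8*8.0 + 3)/1 = 131.0
Step 3: Compute optimal value.
f(x*) = 8*8.0^2 + 3*8.0 = 536.0


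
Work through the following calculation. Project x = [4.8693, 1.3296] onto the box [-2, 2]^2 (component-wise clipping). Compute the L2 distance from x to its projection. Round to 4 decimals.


Project each component onto [-2, 2].
clip(4.8693) = 2.0, clip(1.3296) = 1.3296
Projection = [2.0, 1.3296]
Squared diffs: [8.2329, 0.0]
Distance = sqrt(8.2329) = 2.8693


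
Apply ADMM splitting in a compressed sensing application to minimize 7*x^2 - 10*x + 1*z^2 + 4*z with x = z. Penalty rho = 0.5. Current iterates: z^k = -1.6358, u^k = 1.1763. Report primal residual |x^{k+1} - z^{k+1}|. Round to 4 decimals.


ADMM iteration with rho = 0.5, z^k = -1.6358, u^k = 1.1763
Step 1: x-update.
Minimize 7*x^2 - 10*x + (0.5/2)*(x + 1.6358 + 1.1763)^2
FOC: (2*7 + 0.5)*x = 10 + 0.5*(-1.6358 - 1.1763)
x^{k+1} = 0.5927
Step 2: z-update.
Minimize 1*z^2 + 4*z + (0.5/2)*(0.5927 - z + 1.1763)^2
FOC: (2*1 + 0.5)*z = -4 + 0.5*(0.5927 + 1.1763)
z^{k+1} = -1.2462
Step 3: u-update.
u^{k+1} = 1.1763 + 0.5927 + 1.2462 = 3.0152
Step 4: Primal residual = |0.5927 + 1.2462| = 1.8389


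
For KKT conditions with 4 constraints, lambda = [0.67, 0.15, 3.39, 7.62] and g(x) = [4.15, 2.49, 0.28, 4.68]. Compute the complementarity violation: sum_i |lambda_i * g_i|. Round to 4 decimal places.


KKT complementary slackness check:
lambda_1 * g_1 = 0.67 * 4.15 = 2.7805
lambda_2 * g_2 = 0.15 * 2.49 = 0.3735
lambda_3 * g_3 = 3.39 * 0.28 = 0.9492
lambda_4 * g_4 = 7.62 * 4.68 = 35.6616
Total violation = 2.7805 + 0.3735 + 0.9492 + 35.6616 = 39.7648


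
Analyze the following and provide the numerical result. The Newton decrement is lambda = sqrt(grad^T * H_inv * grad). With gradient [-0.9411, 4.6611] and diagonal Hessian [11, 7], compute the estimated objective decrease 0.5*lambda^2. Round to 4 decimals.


Step 1: H is diagonal, so H^(-1) * g = [-0.0856, 0.6659].
Step 2: g^T H^(-1) g = sum_i g_i^2 / H_ii
  = (-0.9411)^2/11 + (4.6611)^2/7
  = 0.0805 + 3.1037 = 3.1842
Step 3: Objective decrease = 0.5 * g^T H^(-1) g = 1.5921


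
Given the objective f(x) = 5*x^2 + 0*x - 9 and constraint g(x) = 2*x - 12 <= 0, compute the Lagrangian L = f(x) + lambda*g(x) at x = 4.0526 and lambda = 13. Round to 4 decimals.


Step 1: Evaluate f(x).
f(4.0526) = 5*4.0526^2 + 0*4.0526 - 9 = 73.1178
Step 2: Evaluate g(x).
g(4.0526) = 2*4.0526 - 12 = -3.8948
Step 3: Compute Lagrangian.
L = 73.1178 + 13*-3.8948 = 22.4854


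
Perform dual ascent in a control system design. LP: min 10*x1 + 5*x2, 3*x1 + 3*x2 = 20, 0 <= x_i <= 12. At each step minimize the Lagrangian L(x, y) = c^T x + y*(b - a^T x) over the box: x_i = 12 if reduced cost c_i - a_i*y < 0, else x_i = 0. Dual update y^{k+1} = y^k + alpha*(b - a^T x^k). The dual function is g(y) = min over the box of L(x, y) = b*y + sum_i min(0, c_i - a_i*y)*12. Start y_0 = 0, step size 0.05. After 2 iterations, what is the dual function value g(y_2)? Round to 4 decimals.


Dual ascent for LP: min 10*x1 + 5*x2, 3*x1 + 3*x2 = 20, 0 <= x_i <= 12
Step 1: y^k = 0.0, reduced costs: (10.0, 5.0)
  x^k = (0.0, 0.0), subgradient = b - a^T x = 20.0
  y^{k+1} = 0.0 + 0.05*20.0 = 1.0
Step 2: y^k = 1.0, reduced costs: (7.0, 2.0)
  x^k = (0.0, 0.0), subgradient = b - a^T x = 20.0
  y^{k+1} = 1.0 + 0.05*20.0 = 2.0
Dual objective at y_2 = 2.0: reduced costs (4.0, -1.0), box minimizer x = (0.0, 12.0)
g(y_2) = b*y + (c1 - a1*y)*x1 + (c2 - a2*y)*x2 = 20*2.0 + 4.0*0.0 + (-1.0)*12.0 = 40.0 + 0.0 - 12.0 = 28.0


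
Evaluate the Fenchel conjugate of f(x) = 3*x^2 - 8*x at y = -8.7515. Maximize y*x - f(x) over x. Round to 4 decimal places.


f*(y) = sup_x {y*x - a*x^2 - b*x} = sup_x {(y-b)*x - a*x^2}
FOC: (y - b) - 2a*x = 0 => x* = (y - b)/(2a)
x* = (-8.7515 + 8)/(2*3) = -0.1253
f*(-8.7515) = (y-b)^2/(4a) = (-8.7515 + 8)^2/(4*3)
= 0.5648/12 = 0.0471


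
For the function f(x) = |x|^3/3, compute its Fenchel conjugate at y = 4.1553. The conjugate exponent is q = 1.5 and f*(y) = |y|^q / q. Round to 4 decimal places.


The conjugate exponent q satisfies 1/p + 1/q = 1.
p = 3, so q = 3/(3 - 1) = 1.5
|y|^q = 4.1553^1.5 = 8.4704
f*(4.1553) = 8.4704 / 1.5 = 5.6469


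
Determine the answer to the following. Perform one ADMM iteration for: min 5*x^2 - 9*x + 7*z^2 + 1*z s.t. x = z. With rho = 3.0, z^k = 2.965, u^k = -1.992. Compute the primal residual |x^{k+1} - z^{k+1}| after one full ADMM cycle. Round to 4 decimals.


ADMM iteration with rho = 3.0, z^k = 2.965, u^k = -1.992
Step 1: x-update.
Minimize 5*x^2 - 9*x + (3.0/2)*(x - 2.965 - 1.992)^2
FOC: (2*5 + 3.0)*x = 9 + 3.0*(2.965 + 1.992)
x^{k+1} = 1.8362
Step 2: z-update.
Minimize 7*z^2 + 1*z + (3.0/2)*(1.8362 - z - 1.992)^2
FOC: (2*7 + 3.0)*z = -1 + 3.0*(1.8362 - 1.992)
z^{k+1} = -0.0863
Step 3: u-update.
u^{k+1} = -1.992 + 1.8362 + 0.0863 = -0.0695
Step 4: Primal residual = |1.8362 + 0.0863| = 1.9225


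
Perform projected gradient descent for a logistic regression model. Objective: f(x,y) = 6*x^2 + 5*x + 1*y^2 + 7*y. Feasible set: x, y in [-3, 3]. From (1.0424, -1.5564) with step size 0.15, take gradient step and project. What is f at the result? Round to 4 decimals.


Step 1: Compute gradient at (1.0424, -1.5564).
grad_x = 2*6*1.0424 + 5 = 17.5088
grad_y = 2*1*-1.5564 + 7 = 3.8872
Step 2: Gradient step.
x_raw = 1.0424 - 0.15*17.5088 = -1.5839
y_raw = -1.5564 - 0.15*3.8872 = -2.1395
Step 3: Project onto [-3, 3].
x_proj = clip(-1.5839) = -1.5839
y_proj = clip(-2.1395) = -2.1395
Step 4: Evaluate f.
f(-1.5839, -2.1395) = -3.2658


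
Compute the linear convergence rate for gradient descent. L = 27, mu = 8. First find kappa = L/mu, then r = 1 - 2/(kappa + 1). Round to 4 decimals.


Step 1: Compute the condition number.
kappa = L/mu = 27/8 = 3.375
Step 2: Compute the convergence rate.
r = 1 - 2/(kappa + 1) = 1 - 2*mu/(L + mu) = (L - mu)/(L + mu) = 19/35 = 0.5429


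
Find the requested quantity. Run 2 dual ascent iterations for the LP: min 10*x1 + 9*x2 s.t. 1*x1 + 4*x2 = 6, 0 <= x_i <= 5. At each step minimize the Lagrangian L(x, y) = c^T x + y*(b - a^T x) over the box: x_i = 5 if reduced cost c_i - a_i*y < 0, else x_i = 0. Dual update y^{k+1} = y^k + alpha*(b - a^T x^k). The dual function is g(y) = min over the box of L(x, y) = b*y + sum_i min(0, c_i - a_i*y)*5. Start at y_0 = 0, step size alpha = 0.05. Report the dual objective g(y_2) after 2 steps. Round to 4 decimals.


Dual ascent for LP: min 10*x1 + 9*x2, 1*x1 + 4*x2 = 6, 0 <= x_i <= 5
Step 1: y^k = 0.0, reduced costs: (10.0, 9.0)
  x^k = (0.0, 0.0), subgradient = b - a^T x = 6.0
  y^{k+1} = 0.0 + 0.05*6.0 = 0.3
Step 2: y^k = 0.3, reduced costs: (9.7, 7.8)
  x^k = (0.0, 0.0), subgradient = b - a^T x = 6.0
  y^{k+1} = 0.3 + 0.05*6.0 = 0.6
Dual objective at y_2 = 0.6: reduced costs (9.4, 6.6), box minimizer x = (0.0, 0.0)
g(y_2) = b*y + (c1 - a1*y)*x1 + (c2 - a2*y)*x2 = 6*0.6 + 9.4*0.0 + 6.6*0.0 = 3.6 + 0.0 + 0.0 = 3.6


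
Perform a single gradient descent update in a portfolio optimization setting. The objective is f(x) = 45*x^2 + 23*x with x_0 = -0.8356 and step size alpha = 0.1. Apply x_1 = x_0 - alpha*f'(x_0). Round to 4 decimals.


We compute the gradient at x_0 and apply the update.
f'(x) = 90*x + 23
f'(-0.8356) = 90*-0.8356 + 23 = -52.204
x_1 = -0.8356 - 0.1*-52.204 = 4.3848


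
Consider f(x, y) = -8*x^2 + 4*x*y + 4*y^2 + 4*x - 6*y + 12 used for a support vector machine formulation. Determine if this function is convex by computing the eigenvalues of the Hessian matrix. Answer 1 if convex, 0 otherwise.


The Hessian of f(x,y) = -8*x^2 + 4*x*y + 4*y^2 + 4*x - 6*y + 12 is:
H = [[-16, 4], [4, 8]]
Trace = -16 + 8 = -8
Determinant = -16*8 - (4)^2 = -144
Discriminant = (-8)^2 - 4*-144 = 640.0
Eigenvalues: lambda_1 = -16.6491, lambda_2 = 8.6491
The function is not convex.

0


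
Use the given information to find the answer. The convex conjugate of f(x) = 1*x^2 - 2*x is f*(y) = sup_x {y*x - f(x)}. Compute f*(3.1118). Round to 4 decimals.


f*(y) = sup_x {y*x - a*x^2 - b*x} = sup_x {(y-b)*x - a*x^2}
FOC: (y - b) - 2a*x = 0 => x* = (y - b)/(2a)
x* = (3.1118 + 2)/(2*1) = 2.5559
f*(3.1118) = (y-b)^2/(4a) = (3.1118 + 2)^2/(4*1)
= 26.1305/4 = 6.5326


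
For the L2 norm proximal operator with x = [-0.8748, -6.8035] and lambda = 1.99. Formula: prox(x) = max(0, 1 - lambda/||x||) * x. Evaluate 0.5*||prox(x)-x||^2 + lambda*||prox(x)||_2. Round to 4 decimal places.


Step 1: Compute ||x||.
||x|| = 6.8595
Step 2: Compute scaling factor.
scale = max(0, 1 - 1.99/6.8595) = 0.7099
Step 3: prox(x) = [-0.621, -4.8297]
||prox(x)|| = 4.8695
Step 4: Proximal objective.
0.5*||prox-x||^2 = 1.9801
lambda*||prox|| = 9.6903
Total = 11.6704


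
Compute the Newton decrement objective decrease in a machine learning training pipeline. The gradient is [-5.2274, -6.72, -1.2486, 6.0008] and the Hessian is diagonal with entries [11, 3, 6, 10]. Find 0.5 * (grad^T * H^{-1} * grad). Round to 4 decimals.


Step 1: H is diagonal, so H^(-1) * g = [-0.4752, -2.24, -0.2081, 0.6001].
Step 2: g^T H^(-1) g = sum_i g_i^2 / H_ii
  = (-5.2274)^2/11 + (-6.72)^2/3 + (-1.2486)^2/6 + (6.0008)^2/10
  = 2.4842 + 15.0528 + 0.2598 + 3.601 = 21.3977
Step 3: Objective decrease = 0.5 * g^T H^(-1) g = 10.6989


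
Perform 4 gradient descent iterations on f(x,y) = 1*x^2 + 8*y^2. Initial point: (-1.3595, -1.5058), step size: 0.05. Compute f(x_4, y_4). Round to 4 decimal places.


Gradient descent on f(x,y) = 1*x^2 + 8*y^2.
Starting point: (-1.3595, -1.5058), alpha = 0.05
Step 1: grad_x = 2*1*-1.3595 = -2.719, grad_y = 2*8*-1.5058 = -24.0928
  x_1 = -1.3595 - 0.05*-2.719 = -1.2236
  y_1 = -1.5058 - 0.05*-24.0928 = -0.3012
Step 2: grad_x = 2*1*-1.2236 = -2.4471, grad_y = 2*8*-0.3012 = -4.8186
  x_2 = -1.2236 - 0.05*-2.4471 = -1.1012
  y_2 = -0.3012 - 0.05*-4.8186 = -0.0602
Step 3: grad_x = 2*1*-1.1012 = -2.2024, grad_y = 2*8*-0.0602 = -0.9637
  x_3 = -1.1012 - 0.05*-2.2024 = -0.9911
  y_3 = -0.0602 - 0.05*-0.9637 = -0.012
Step 4: grad_x = 2*1*-0.9911 = -1.9822, grad_y = 2*8*-0.012 = -0.1927
  x_4 = -0.9911 - 0.05*-1.9822 = -0.892
  y_4 = -0.012 - 0.05*-0.1927 = -0.0024
f(-0.892, -0.0024) = 1*(-0.892)^2 + 8*(-0.0024)^2 = 0.7957


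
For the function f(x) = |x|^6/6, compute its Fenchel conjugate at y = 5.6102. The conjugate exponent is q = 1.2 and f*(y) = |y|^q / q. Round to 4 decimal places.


The conjugate exponent q satisfies 1/p + 1/q = 1.
p = 6, so q = 6/(6 - 1) = 1.2
|y|^q = 5.6102^1.2 = 7.9209
f*(5.6102) = 7.9209 / 1.2 = 6.6007


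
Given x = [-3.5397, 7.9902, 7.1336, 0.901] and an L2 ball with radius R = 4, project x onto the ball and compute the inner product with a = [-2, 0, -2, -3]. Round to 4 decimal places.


Step 1: Compute ||x|| (intermediates to 6 decimals).
||x|| = sqrt((-3.5397)^2 + 7.9902^2 + 7.1336^2 + 0.901^2) = 11.316926
Step 2: Project.
Since ||x|| > R, scale = R/||x|| = 4/11.316926 = 0.353453, proj(x) = scale * x
proj(x) = [-1.251118, 2.82416, 2.521392, 0.318461]
Step 3: Dot product.
a^T * proj(x) = -2*(-1.251118) + 0*2.82416 - 2*2.521392 - 3*0.318461 = -3.4959


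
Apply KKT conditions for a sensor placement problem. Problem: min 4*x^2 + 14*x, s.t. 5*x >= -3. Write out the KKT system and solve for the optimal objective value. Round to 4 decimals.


Step 1: Try lambda = 0 (constraint inactive).
x_unc = -14/(2*4) = -1.75
Check: 5*-1.75 = -8.75 < -3 -- violated!
Step 2: Constraint must be active: 5*x = -3
x* = -3/5 = -0.6
lambda = (2*4*(-0.6) + 14)/5 = 1.84
Step 3: Compute optimal value.
f(x*) = 4*(-0.6)^2 + 14*(-0.6) = -6.96


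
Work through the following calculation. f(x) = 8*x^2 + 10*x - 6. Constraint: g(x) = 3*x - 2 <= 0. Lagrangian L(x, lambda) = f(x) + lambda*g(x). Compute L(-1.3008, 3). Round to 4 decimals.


Step 1: Evaluate f(x).
f(-1.3008) = 8*(-1.3008)^2 + 10*(-1.3008) - 6 = -5.4714
Step 2: Evaluate g(x).
g(-1.3008) = 3*-1.3008 - 2 = -5.9024
Step 3: Compute Lagrangian.
L = -5.4714 + 3*-5.9024 = -23.1786


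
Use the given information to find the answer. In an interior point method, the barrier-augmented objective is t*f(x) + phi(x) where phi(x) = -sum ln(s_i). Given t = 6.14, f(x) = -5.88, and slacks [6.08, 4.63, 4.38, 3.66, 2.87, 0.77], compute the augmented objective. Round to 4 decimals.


Step 1: Compute log-barrier.
ln values: [1.805, 1.5326, 1.477, 1.2975, 1.0543, -0.2614]
phi = -(1.805 + 1.5326 + 1.477 + 1.2975 + 1.0543 - 0.2614) = -6.905
Step 2: Compute augmented objective.
t*f(x) = 6.14*-5.88 = -36.1032
Total = -36.1032 - 6.905 = -43.0082


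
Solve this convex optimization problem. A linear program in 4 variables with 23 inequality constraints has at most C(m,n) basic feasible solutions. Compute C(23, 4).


Each vertex corresponds to some choice of n active constraints out of m, so the number of vertices is at most C(m, n) = m! / (n!(m-n)!).
m = 23, n = 4
Numerator: 23 * 22 * 21 * 20
Denominator: 4! = 24
C(23, 4) = 8855


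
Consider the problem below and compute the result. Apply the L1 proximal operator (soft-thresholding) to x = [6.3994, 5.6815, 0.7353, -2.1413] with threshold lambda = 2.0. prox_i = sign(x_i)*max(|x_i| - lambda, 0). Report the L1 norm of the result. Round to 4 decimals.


Soft-thresholding with lambda = 2.0:
prox(6.3994) = sign(6.3994)*max(|6.3994| - 2.0, 0) = 4.3994
prox(5.6815) = sign(5.6815)*max(|5.6815| - 2.0, 0) = 3.6815
prox(0.7353) = sign(0.7353)*max(|0.7353| - 2.0, 0) = 0.0
prox(-2.1413) = sign(-2.1413)*max(|-2.1413| - 2.0, 0) = -0.1413
prox(x) = [4.3994, 3.6815, 0.0, -0.1413]
||prox(x)||_1 = 4.3994 + 3.6815 + 0.0 + 0.1413 = 8.2222


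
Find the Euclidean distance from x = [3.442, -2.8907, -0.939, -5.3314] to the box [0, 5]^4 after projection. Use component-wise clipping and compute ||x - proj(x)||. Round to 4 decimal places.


Project each component onto [0, 5].
clip(3.442) = 3.442, clip(-2.8907) = 0.0, clip(-0.939) = 0.0, clip(-5.3314) = 0.0
Projection = [3.442, 0.0, 0.0, 0.0]
Squared diffs: [0.0, 8.3561, 0.8817, 28.4238]
Distance = sqrt(37.6616) = 6.1369


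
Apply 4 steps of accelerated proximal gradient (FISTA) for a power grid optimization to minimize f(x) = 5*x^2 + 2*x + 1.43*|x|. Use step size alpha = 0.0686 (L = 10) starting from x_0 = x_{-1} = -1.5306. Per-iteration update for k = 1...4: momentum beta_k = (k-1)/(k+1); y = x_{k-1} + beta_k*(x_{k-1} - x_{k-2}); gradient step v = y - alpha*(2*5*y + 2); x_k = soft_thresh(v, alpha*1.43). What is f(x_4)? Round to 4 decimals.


FISTA on f(x) = 5*x^2 + 2*x + 1.43*|x|
L = 10, alpha = 0.0686
Iteration 1: beta = 0.0, y = -1.5306 + 0.0*(-1.5306 + 1.5306) = -1.5306
  grad(y) = -13.306, v = y - alpha*grad = -0.6178
  prox(v) = soft_thresh(-0.6178, 0.0981) = -0.5197
Iteration 2: beta = 0.3333, y = -0.5197 + 0.3333*(-0.5197 + 1.5306) = -0.1827
  grad(y) = 0.1725, v = y - alpha*grad = -0.1946
  prox(v) = soft_thresh(-0.1946, 0.0981) = -0.0965
Iteration 3: beta = 0.5, y = -0.0965 + 0.5*(-0.0965 + 0.5197) = 0.1151
  grad(y) = 3.1513, v = y - alpha*grad = -0.101
  prox(v) = soft_thresh(-0.101, 0.0981) = -0.003
Iteration 4: beta = 0.6, y = -0.003 + 0.6*(-0.003 + 0.0965) = 0.0532
  grad(y) = 2.5317, v = y - alpha*grad = -0.1205
  prox(v) = soft_thresh(-0.1205, 0.0981) = -0.0224
f(x_4) = 5*(-0.0224)^2 + 2*(-0.0224) + 1.43*|-0.0224| = -0.0103


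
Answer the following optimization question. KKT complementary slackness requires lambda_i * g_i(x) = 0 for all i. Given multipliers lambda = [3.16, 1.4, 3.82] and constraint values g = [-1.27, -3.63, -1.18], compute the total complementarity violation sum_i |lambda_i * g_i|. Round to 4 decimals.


KKT complementary slackness check:
lambda_1 * g_1 = 3.16 * -1.27 = -4.0132
lambda_2 * g_2 = 1.4 * -3.63 = -5.082
lambda_3 * g_3 = 3.82 * -1.18 = -4.5076
Total violation = 4.0132 + 5.082 + 4.5076 = 13.6028


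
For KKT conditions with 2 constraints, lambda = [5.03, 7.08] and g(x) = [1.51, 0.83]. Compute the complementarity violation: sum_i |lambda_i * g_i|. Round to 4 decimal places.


KKT complementary slackness check:
lambda_1 * g_1 = 5.03 * 1.51 = 7.5953
lambda_2 * g_2 = 7.08 * 0.83 = 5.8764
Total violation = 7.5953 + 5.8764 = 13.4717


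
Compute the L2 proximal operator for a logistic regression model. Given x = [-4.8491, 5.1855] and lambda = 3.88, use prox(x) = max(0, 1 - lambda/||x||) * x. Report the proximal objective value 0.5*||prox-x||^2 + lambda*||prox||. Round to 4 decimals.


Step 1: Compute ||x||.
||x|| = 7.0995
Step 2: Compute scaling factor.
scale = max(0, 1 - 3.88/7.0995) = 0.4535
Step 3: prox(x) = [-2.199, 2.3515]
||prox(x)|| = 3.2195
Step 4: Proximal objective.
0.5*||prox-x||^2 = 7.5272
lambda*||prox|| = 12.4917
Total = 20.0189


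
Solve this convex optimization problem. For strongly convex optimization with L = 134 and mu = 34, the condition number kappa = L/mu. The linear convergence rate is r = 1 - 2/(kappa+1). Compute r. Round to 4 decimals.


Step 1: Compute the condition number.
kappa = L/mu = 134/34 = 3.9412
Step 2: Compute the convergence rate.
r = 1 - 2/(kappa + 1) = 1 - 2*mu/(L + mu) = (L - mu)/(L + mu) = 100/168 = 0.5952


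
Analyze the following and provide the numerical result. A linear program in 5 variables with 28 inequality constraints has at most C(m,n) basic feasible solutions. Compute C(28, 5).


Each vertex corresponds to some choice of n active constraints out of m, so the number of vertices is at most C(m, n) = m! / (n!(m-n)!).
m = 28, n = 5
Numerator: 28 * 27 * 26 * 25 * 24
Denominator: 5! = 120
C(28, 5) = 98280


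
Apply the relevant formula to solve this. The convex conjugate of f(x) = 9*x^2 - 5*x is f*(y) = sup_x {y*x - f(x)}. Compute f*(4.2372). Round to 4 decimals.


f*(y) = sup_x {y*x - a*x^2 - b*x} = sup_x {(y-b)*x - a*x^2}
FOC: (y - b) - 2a*x = 0 => x* = (y - b)/(2a)
x* = (4.2372 + 5)/(2*9) = 0.5132
f*(4.2372) = (y-b)^2/(4a) = (4.2372 + 5)^2/(4*9)
= 85.3259/36 = 2.3702


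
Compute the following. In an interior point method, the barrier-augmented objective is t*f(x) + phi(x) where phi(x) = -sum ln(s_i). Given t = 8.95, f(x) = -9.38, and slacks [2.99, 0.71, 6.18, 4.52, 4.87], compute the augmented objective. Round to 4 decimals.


Step 1: Compute log-barrier.
ln values: [1.0953, -0.3425, 1.8213, 1.5085, 1.5831]
phi = -(1.0953 - 0.3425 + 1.8213 + 1.5085 + 1.5831) = -5.6657
Step 2: Compute augmented objective.
t*f(x) = 8.95*-9.38 = -83.951
Total = -83.951 - 5.6657 = -89.6167


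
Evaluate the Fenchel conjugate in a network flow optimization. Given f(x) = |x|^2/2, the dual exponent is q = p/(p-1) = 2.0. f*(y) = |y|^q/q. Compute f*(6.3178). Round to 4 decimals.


The conjugate exponent q satisfies 1/p + 1/q = 1.
p = 2, so q = 2/(2 - 1) = 2.0
|y|^q = 6.3178^2.0 = 39.9146
f*(6.3178) = 39.9146 / 2.0 = 19.9573


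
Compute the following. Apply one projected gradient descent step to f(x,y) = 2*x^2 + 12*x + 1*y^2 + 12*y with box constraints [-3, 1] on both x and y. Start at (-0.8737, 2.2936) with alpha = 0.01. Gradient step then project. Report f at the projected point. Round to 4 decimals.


Step 1: Compute gradient at (-0.8737, 2.2936).
grad_x = 2*2*-0.8737 + 12 = 8.5052
grad_y = 2*1*2.2936 + 12 = 16.5872
Step 2: Gradient step.
x_raw = -0.8737 - 0.01*8.5052 = -0.9588
y_raw = 2.2936 - 0.01*16.5872 = 2.1277
Step 3: Project onto [-3, 1].
x_proj = clip(-0.9588) = -0.9588
y_proj = clip(2.1277) = 1.0
Step 4: Evaluate f.
f(-0.9588, 1.0) = 3.3334


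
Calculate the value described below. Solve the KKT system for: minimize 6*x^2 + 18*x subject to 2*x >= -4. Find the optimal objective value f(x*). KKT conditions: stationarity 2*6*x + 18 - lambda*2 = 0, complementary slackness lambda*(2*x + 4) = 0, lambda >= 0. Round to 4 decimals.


Step 1: Try lambda = 0 (constraint inactive).
Stationarity: 2*6*x + 18 = 0
x* = -18/(2*6) = -1.5
Check constraint: 2*-1.5 = -3.0 >= -4 -- satisfied.
Step 2: Compute optimal value.
f(x*) = 6*(-1.5)^2 + 18*(-1.5) = -13.5


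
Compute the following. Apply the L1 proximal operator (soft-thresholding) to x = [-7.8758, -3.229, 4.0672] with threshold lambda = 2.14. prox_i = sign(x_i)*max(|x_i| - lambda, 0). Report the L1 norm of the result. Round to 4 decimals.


Soft-thresholding with lambda = 2.14:
prox(-7.8758) = sign(-7.8758)*max(|-7.8758| - 2.14, 0) = -5.7358
prox(-3.229) = sign(-3.229)*max(|-3.229| - 2.14, 0) = -1.089
prox(4.0672) = sign(4.0672)*max(|4.0672| - 2.14, 0) = 1.9272
prox(x) = [-5.7358, -1.089, 1.9272]
||prox(x)||_1 = 5.7358 + 1.089 + 1.9272 = 8.752


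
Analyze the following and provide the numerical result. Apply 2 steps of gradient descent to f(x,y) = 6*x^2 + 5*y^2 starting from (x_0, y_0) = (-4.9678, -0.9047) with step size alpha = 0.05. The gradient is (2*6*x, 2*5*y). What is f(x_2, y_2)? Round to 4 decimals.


Gradient descent on f(x,y) = 6*x^2 + 5*y^2.
Starting point: (-4.9678, -0.9047), alpha = 0.05
Step 1: grad_x = 2*6*-4.9678 = -59.6136, grad_y = 2*5*-0.9047 = -9.047
  x_1 = -4.9678 - 0.05*-59.6136 = -1.9871
  y_1 = -0.9047 - 0.05*-9.047 = -0.4524
Step 2: grad_x = 2*6*-1.9871 = -23.8454, grad_y = 2*5*-0.4524 = -4.5235
  x_2 = -1.9871 - 0.05*-23.8454 = -0.7948
  y_2 = -0.4524 - 0.05*-4.5235 = -0.2262
f(-0.7948, -0.2262) = 6*(-0.7948)^2 + 5*(-0.2262)^2 = 4.0465


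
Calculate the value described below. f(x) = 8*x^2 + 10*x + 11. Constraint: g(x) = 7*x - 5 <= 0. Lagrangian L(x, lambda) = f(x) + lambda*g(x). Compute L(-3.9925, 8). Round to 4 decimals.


Step 1: Evaluate f(x).
f(-3.9925) = 8*(-3.9925)^2 + 10*(-3.9925) + 11 = 98.5955
Step 2: Evaluate g(x).
g(-3.9925) = 7*-3.9925 - 5 = -32.9475
Step 3: Compute Lagrangian.
L = 98.5955 + 8*-32.9475 = -164.9846


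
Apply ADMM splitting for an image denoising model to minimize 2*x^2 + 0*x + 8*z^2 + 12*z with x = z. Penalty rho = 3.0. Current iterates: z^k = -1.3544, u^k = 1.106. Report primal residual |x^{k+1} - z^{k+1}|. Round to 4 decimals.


ADMM iteration with rho = 3.0, z^k = -1.3544, u^k = 1.106
Step 1: x-update.
Minimize 2*x^2 + 0*x + (3.0/2)*(x + 1.3544 + 1.106)^2
FOC: (2*2 + 3.0)*x = 0 + 3.0*(-1.3544 - 1.106)
x^{k+1} = -1.0545
Step 2: z-update.
Minimize 8*z^2 + 12*z + (3.0/2)*(-1.0545 - z + 1.106)^2
FOC: (2*8 + 3.0)*z = -12 + 3.0*(-1.0545 + 1.106)
z^{k+1} = -0.6234
Step 3: u-update.
u^{k+1} = 1.106 - 1.0545 + 0.6234 = 0.675
Step 4: Primal residual = |-1.0545 + 0.6234| = 0.431


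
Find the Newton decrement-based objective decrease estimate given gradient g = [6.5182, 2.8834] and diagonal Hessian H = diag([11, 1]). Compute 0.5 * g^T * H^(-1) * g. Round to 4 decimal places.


Step 1: H is diagonal, so H^(-1) * g = [0.5926, 2.8834].
Step 2: g^T H^(-1) g = sum_i g_i^2 / H_ii
  = (6.5182)^2/11 + (2.8834)^2/1
  = 3.8624 + 8.314 = 12.1764
Step 3: Objective decrease = 0.5 * g^T H^(-1) g = 6.0882


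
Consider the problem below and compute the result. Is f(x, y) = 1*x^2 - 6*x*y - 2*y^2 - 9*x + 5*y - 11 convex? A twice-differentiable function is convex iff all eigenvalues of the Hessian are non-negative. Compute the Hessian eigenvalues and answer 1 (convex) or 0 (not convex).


The Hessian of f(x,y) = 1*x^2 - 6*x*y - 2*y^2 - 9*x + 5*y - 11 is:
H = [[2, -6], [-6, -4]]
Trace = 2 - 4 = -2
Determinant = 2*-4 - (-6)^2 = -44
Discriminant = (-2)^2 - 4*-44 = 180.0
Eigenvalues: lambda_1 = -7.7082, lambda_2 = 5.7082
The function is not convex.

0


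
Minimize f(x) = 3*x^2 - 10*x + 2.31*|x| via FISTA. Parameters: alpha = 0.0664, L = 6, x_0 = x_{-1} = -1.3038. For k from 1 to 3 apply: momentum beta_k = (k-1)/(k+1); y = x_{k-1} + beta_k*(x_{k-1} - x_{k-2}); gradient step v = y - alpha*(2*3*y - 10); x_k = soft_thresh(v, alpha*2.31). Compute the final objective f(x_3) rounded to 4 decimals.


FISTA on f(x) = 3*x^2 - 10*x + 2.31*|x|
L = 6, alpha = 0.0664
Iteration 1: beta = 0.0, y = -1.3038 + 0.0*(-1.3038 + 1.3038) = -1.3038
  grad(y) = -17.8228, v = y - alpha*grad = -0.1204
  prox(v) = soft_thresh(-0.1204, 0.1534) = 0.0
Iteration 2: beta = 0.3333, y = 0.0 + 0.3333*(0.0 + 1.3038) = 0.4346
  grad(y) = -7.3924, v = y - alpha*grad = 0.9255
  prox(v) = soft_thresh(0.9255, 0.1534) = 0.7721
Iteration 3: beta = 0.5, y = 0.7721 + 0.5*(0.7721 - 0.0) = 1.1581
  grad(y) = -3.0514, v = y - alpha*grad = 1.3607
  prox(v) = soft_thresh(1.3607, 0.1534) = 1.2073
f(x_3) = 3*1.2073^2 - 10*1.2073 + 2.31*|1.2073| = -4.9114
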